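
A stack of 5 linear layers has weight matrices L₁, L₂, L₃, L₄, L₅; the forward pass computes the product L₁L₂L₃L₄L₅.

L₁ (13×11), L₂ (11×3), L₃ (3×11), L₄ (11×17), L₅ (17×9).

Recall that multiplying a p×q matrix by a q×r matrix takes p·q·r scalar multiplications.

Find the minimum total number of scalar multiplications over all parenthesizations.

1800

Adjacent pairs: L₁L₂ = 13·11·3 = 429; L₂L₃ = 11·3·11 = 363; L₃L₄ = 3·11·17 = 561; L₄L₅ = 11·17·9 = 1683.
Length 3: L₁..L₃: k=1: 0+363+13·11·11=1936; k=2: 429+0+13·3·11=858 → min 858 | L₂..L₄: k=2: 0+561+11·3·17=1122; k=3: 363+0+11·11·17=2420 → min 1122 | L₃..L₅: k=3: 0+1683+3·11·9=1980; k=4: 561+0+3·17·9=1020 → min 1020.
Length 4: L₁..L₄: k=1: 0+1122+13·11·17=3553; k=2: 429+561+13·3·17=1653; k=3: 858+0+13·11·17=3289 → min 1653 | L₂..L₅: k=2: 0+1020+11·3·9=1317; k=3: 363+1683+11·11·9=3135; k=4: 1122+0+11·17·9=2805 → min 1317.
Length 5: L₁..L₅: k=1: 0+1317+13·11·9=2604; k=2: 429+1020+13·3·9=1800; k=3: 858+1683+13·11·9=3828; k=4: 1653+0+13·17·9=3642 → min 1800.
Optimal order: ((L₁L₂)((L₃L₄)L₅)) with cost 1800.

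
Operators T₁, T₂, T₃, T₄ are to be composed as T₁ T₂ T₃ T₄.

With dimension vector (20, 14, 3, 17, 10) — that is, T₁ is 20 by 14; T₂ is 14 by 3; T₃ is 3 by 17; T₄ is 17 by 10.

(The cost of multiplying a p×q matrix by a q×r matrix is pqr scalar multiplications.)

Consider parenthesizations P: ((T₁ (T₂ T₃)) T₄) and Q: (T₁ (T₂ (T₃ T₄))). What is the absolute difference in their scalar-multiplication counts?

Order P = ((T₁ (T₂ T₃)) T₄): (T₂ T₃): 14×3 by 3×17 → 14×17, cost 14·3·17 = 714; (T₁ (T₂ T₃)): 20×14 by 14×17 → 20×17, cost 20·14·17 = 4760; cumulative 5474; ((T₁ (T₂ T₃)) T₄): 20×17 by 17×10 → 20×10, cost 20·17·10 = 3400; cumulative 8874. Total 8874.
Order Q = (T₁ (T₂ (T₃ T₄))): (T₃ T₄): 3×17 by 17×10 → 3×10, cost 3·17·10 = 510; (T₂ (T₃ T₄)): 14×3 by 3×10 → 14×10, cost 14·3·10 = 420; cumulative 930; (T₁ (T₂ (T₃ T₄))): 20×14 by 14×10 → 20×10, cost 20·14·10 = 2800; cumulative 3730. Total 3730.
Difference: |8874 − 3730| = 5144.

5144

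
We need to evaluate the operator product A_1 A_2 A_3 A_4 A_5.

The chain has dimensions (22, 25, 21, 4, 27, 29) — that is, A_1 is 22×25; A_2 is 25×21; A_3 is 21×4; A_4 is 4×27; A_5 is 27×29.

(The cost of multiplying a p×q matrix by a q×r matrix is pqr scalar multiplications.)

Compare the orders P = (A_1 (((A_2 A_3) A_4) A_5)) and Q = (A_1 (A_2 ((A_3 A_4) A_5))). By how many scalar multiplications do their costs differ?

Order P = (A_1 (((A_2 A_3) A_4) A_5)): (A_2 A_3): 25×21 by 21×4 → 25×4, cost 25·21·4 = 2100; ((A_2 A_3) A_4): 25×4 by 4×27 → 25×27, cost 25·4·27 = 2700; cumulative 4800; (((A_2 A_3) A_4) A_5): 25×27 by 27×29 → 25×29, cost 25·27·29 = 19575; cumulative 24375; (A_1 (((A_2 A_3) A_4) A_5)): 22×25 by 25×29 → 22×29, cost 22·25·29 = 15950; cumulative 40325. Total 40325.
Order Q = (A_1 (A_2 ((A_3 A_4) A_5))): (A_3 A_4): 21×4 by 4×27 → 21×27, cost 21·4·27 = 2268; ((A_3 A_4) A_5): 21×27 by 27×29 → 21×29, cost 21·27·29 = 16443; cumulative 18711; (A_2 ((A_3 A_4) A_5)): 25×21 by 21×29 → 25×29, cost 25·21·29 = 15225; cumulative 33936; (A_1 (A_2 ((A_3 A_4) A_5))): 22×25 by 25×29 → 22×29, cost 22·25·29 = 15950; cumulative 49886. Total 49886.
Difference: |40325 − 49886| = 9561.

9561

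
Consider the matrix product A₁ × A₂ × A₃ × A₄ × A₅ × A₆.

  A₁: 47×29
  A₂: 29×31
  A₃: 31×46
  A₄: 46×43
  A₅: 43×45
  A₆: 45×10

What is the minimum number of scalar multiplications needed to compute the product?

Adjacent pairs: A₁A₂ = 47·29·31 = 42253; A₂A₃ = 29·31·46 = 41354; A₃A₄ = 31·46·43 = 61318; A₄A₅ = 46·43·45 = 89010; A₅A₆ = 43·45·10 = 19350.
Length 3: A₁..A₃: k=1: 0+41354+47·29·46=104052; k=2: 42253+0+47·31·46=109275 → min 104052 | A₂..A₄: k=2: 0+61318+29·31·43=99975; k=3: 41354+0+29·46·43=98716 → min 98716 | A₃..A₅: k=3: 0+89010+31·46·45=153180; k=4: 61318+0+31·43·45=121303 → min 121303 | A₄..A₆: k=4: 0+19350+46·43·10=39130; k=5: 89010+0+46·45·10=109710 → min 39130.
Length 4: A₁..A₄: k=1: 0+98716+47·29·43=157325; k=2: 42253+61318+47·31·43=166222; k=3: 104052+0+47·46·43=197018 → min 157325 | A₂..A₅: k=2: 0+121303+29·31·45=161758; k=3: 41354+89010+29·46·45=190394; k=4: 98716+0+29·43·45=154831 → min 154831 | A₃..A₆: k=3: 0+39130+31·46·10=53390; k=4: 61318+19350+31·43·10=93998; k=5: 121303+0+31·45·10=135253 → min 53390.
Length 5: A₁..A₅: k=1: 0+154831+47·29·45=216166; k=2: 42253+121303+47·31·45=229121; k=3: 104052+89010+47·46·45=290352; k=4: 157325+0+47·43·45=248270 → min 216166 | A₂..A₆: k=2: 0+53390+29·31·10=62380; k=3: 41354+39130+29·46·10=93824; k=4: 98716+19350+29·43·10=130536; k=5: 154831+0+29·45·10=167881 → min 62380.
Length 6: A₁..A₆: k=1: 0+62380+47·29·10=76010; k=2: 42253+53390+47·31·10=110213; k=3: 104052+39130+47·46·10=164802; k=4: 157325+19350+47·43·10=196885; k=5: 216166+0+47·45·10=237316 → min 76010.
Optimal order: (A₁ × (A₂ × (A₃ × (A₄ × (A₅ × A₆))))) with cost 76010.

76010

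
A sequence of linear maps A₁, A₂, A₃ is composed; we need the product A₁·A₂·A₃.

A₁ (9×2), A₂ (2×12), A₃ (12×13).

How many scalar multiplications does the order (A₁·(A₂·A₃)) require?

(A₂·A₃): 2×12 by 12×13 → 2×13, cost 2·12·13 = 312
(A₁·(A₂·A₃)): 9×2 by 2×13 → 9×13, cost 9·2·13 = 234; cumulative 546
Total: 546 scalar multiplications.

546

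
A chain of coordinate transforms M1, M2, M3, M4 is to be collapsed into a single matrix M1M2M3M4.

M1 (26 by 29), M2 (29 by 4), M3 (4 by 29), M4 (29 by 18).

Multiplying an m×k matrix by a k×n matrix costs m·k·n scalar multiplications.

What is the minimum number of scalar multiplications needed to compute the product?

Adjacent pairs: M1M2 = 26·29·4 = 3016; M2M3 = 29·4·29 = 3364; M3M4 = 4·29·18 = 2088.
Length 3: M1..M3: k=1: 0+3364+26·29·29=25230; k=2: 3016+0+26·4·29=6032 → min 6032 | M2..M4: k=2: 0+2088+29·4·18=4176; k=3: 3364+0+29·29·18=18502 → min 4176.
Length 4: M1..M4: k=1: 0+4176+26·29·18=17748; k=2: 3016+2088+26·4·18=6976; k=3: 6032+0+26·29·18=19604 → min 6976.
Optimal order: ((M1M2)(M3M4)) with cost 6976.

6976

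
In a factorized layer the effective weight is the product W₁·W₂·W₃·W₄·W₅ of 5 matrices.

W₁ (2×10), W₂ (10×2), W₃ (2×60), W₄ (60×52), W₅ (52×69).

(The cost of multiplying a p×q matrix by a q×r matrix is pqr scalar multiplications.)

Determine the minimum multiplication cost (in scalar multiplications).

Adjacent pairs: W₁W₂ = 2·10·2 = 40; W₂W₃ = 10·2·60 = 1200; W₃W₄ = 2·60·52 = 6240; W₄W₅ = 60·52·69 = 215280.
Length 3: W₁..W₃: k=1: 0+1200+2·10·60=2400; k=2: 40+0+2·2·60=280 → min 280 | W₂..W₄: k=2: 0+6240+10·2·52=7280; k=3: 1200+0+10·60·52=32400 → min 7280 | W₃..W₅: k=3: 0+215280+2·60·69=223560; k=4: 6240+0+2·52·69=13416 → min 13416.
Length 4: W₁..W₄: k=1: 0+7280+2·10·52=8320; k=2: 40+6240+2·2·52=6488; k=3: 280+0+2·60·52=6520 → min 6488 | W₂..W₅: k=2: 0+13416+10·2·69=14796; k=3: 1200+215280+10·60·69=257880; k=4: 7280+0+10·52·69=43160 → min 14796.
Length 5: W₁..W₅: k=1: 0+14796+2·10·69=16176; k=2: 40+13416+2·2·69=13732; k=3: 280+215280+2·60·69=223840; k=4: 6488+0+2·52·69=13664 → min 13664.
Optimal order: (((W₁·W₂)·(W₃·W₄))·W₅) with cost 13664.

13664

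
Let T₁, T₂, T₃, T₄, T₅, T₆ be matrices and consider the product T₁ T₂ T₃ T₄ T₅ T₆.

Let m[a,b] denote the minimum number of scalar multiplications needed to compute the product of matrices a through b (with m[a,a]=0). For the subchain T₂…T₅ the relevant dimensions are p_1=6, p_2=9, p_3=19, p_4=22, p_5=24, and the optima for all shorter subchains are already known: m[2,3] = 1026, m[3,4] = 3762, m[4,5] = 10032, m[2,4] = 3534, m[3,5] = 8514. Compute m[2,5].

6702

m[2,5] = min over k∈[2,4] of m[2,k]+m[k+1,5]+p_{1}·p_k·p_{5}.
k=2: 0 + 8514 + 6·9·24 = 9810; k=3: 1026 + 10032 + 6·19·24 = 13794; k=4: 3534 + 0 + 6·22·24 = 6702.
Minimum: 6702 at k=4.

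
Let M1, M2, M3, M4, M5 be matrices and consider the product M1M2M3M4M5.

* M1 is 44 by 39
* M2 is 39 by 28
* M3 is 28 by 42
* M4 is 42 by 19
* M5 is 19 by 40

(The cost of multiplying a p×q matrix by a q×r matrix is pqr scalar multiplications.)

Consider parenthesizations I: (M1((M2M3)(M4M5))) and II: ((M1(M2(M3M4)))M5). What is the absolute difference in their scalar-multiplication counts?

Order I = (M1((M2M3)(M4M5))): (M2M3): 39×28 by 28×42 → 39×42, cost 39·28·42 = 45864; (M4M5): 42×19 by 19×40 → 42×40, cost 42·19·40 = 31920; ((M2M3)(M4M5)): 39×42 by 42×40 → 39×40, cost 39·42·40 = 65520; cumulative 143304; (M1((M2M3)(M4M5))): 44×39 by 39×40 → 44×40, cost 44·39·40 = 68640; cumulative 211944. Total 211944.
Order II = ((M1(M2(M3M4)))M5): (M3M4): 28×42 by 42×19 → 28×19, cost 28·42·19 = 22344; (M2(M3M4)): 39×28 by 28×19 → 39×19, cost 39·28·19 = 20748; cumulative 43092; (M1(M2(M3M4))): 44×39 by 39×19 → 44×19, cost 44·39·19 = 32604; cumulative 75696; ((M1(M2(M3M4)))M5): 44×19 by 19×40 → 44×40, cost 44·19·40 = 33440; cumulative 109136. Total 109136.
Difference: |211944 − 109136| = 102808.

102808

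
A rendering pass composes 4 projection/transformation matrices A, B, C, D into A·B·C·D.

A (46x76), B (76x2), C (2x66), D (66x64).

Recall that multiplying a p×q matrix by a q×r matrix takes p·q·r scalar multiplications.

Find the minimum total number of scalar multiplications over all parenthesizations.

21328

Adjacent pairs: AB = 46·76·2 = 6992; BC = 76·2·66 = 10032; CD = 2·66·64 = 8448.
Length 3: A..C: k=1: 0+10032+46·76·66=240768; k=2: 6992+0+46·2·66=13064 → min 13064 | B..D: k=2: 0+8448+76·2·64=18176; k=3: 10032+0+76·66·64=331056 → min 18176.
Length 4: A..D: k=1: 0+18176+46·76·64=241920; k=2: 6992+8448+46·2·64=21328; k=3: 13064+0+46·66·64=207368 → min 21328.
Optimal order: ((A·B)·(C·D)) with cost 21328.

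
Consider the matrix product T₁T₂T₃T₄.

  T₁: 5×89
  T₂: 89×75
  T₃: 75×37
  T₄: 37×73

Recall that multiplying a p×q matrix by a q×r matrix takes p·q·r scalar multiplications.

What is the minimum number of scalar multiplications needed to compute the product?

Adjacent pairs: T₁T₂ = 5·89·75 = 33375; T₂T₃ = 89·75·37 = 246975; T₃T₄ = 75·37·73 = 202575.
Length 3: T₁..T₃: k=1: 0+246975+5·89·37=263440; k=2: 33375+0+5·75·37=47250 → min 47250 | T₂..T₄: k=2: 0+202575+89·75·73=689850; k=3: 246975+0+89·37·73=487364 → min 487364.
Length 4: T₁..T₄: k=1: 0+487364+5·89·73=519849; k=2: 33375+202575+5·75·73=263325; k=3: 47250+0+5·37·73=60755 → min 60755.
Optimal order: (((T₁T₂)T₃)T₄) with cost 60755.

60755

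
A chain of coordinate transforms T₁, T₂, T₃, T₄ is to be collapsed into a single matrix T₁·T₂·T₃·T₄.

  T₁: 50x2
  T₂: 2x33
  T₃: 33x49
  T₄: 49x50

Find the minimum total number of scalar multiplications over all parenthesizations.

Adjacent pairs: T₁T₂ = 50·2·33 = 3300; T₂T₃ = 2·33·49 = 3234; T₃T₄ = 33·49·50 = 80850.
Length 3: T₁..T₃: k=1: 0+3234+50·2·49=8134; k=2: 3300+0+50·33·49=84150 → min 8134 | T₂..T₄: k=2: 0+80850+2·33·50=84150; k=3: 3234+0+2·49·50=8134 → min 8134.
Length 4: T₁..T₄: k=1: 0+8134+50·2·50=13134; k=2: 3300+80850+50·33·50=166650; k=3: 8134+0+50·49·50=130634 → min 13134.
Optimal order: (T₁·((T₂·T₃)·T₄)) with cost 13134.

13134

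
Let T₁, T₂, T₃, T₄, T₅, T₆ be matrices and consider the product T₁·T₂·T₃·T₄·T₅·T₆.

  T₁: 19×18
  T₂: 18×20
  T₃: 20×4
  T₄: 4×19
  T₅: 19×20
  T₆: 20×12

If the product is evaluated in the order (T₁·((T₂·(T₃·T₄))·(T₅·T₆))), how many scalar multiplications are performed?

21128

(T₃·T₄): 20×4 by 4×19 → 20×19, cost 20·4·19 = 1520
(T₂·(T₃·T₄)): 18×20 by 20×19 → 18×19, cost 18·20·19 = 6840; cumulative 8360
(T₅·T₆): 19×20 by 20×12 → 19×12, cost 19·20·12 = 4560
((T₂·(T₃·T₄))·(T₅·T₆)): 18×19 by 19×12 → 18×12, cost 18·19·12 = 4104; cumulative 17024
(T₁·((T₂·(T₃·T₄))·(T₅·T₆))): 19×18 by 18×12 → 19×12, cost 19·18·12 = 4104; cumulative 21128
Total: 21128 scalar multiplications.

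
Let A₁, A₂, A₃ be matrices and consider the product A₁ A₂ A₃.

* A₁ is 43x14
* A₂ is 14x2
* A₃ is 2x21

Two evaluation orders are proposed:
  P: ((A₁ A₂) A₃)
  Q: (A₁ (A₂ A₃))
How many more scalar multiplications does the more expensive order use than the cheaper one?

Order P = ((A₁ A₂) A₃): (A₁ A₂): 43×14 by 14×2 → 43×2, cost 43·14·2 = 1204; ((A₁ A₂) A₃): 43×2 by 2×21 → 43×21, cost 43·2·21 = 1806; cumulative 3010. Total 3010.
Order Q = (A₁ (A₂ A₃)): (A₂ A₃): 14×2 by 2×21 → 14×21, cost 14·2·21 = 588; (A₁ (A₂ A₃)): 43×14 by 14×21 → 43×21, cost 43·14·21 = 12642; cumulative 13230. Total 13230.
Difference: |3010 − 13230| = 10220.

10220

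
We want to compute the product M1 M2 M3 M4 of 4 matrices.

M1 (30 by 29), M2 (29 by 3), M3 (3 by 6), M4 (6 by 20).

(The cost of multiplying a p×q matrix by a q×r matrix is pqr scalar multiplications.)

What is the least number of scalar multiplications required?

4770

Adjacent pairs: M1M2 = 30·29·3 = 2610; M2M3 = 29·3·6 = 522; M3M4 = 3·6·20 = 360.
Length 3: M1..M3: k=1: 0+522+30·29·6=5742; k=2: 2610+0+30·3·6=3150 → min 3150 | M2..M4: k=2: 0+360+29·3·20=2100; k=3: 522+0+29·6·20=4002 → min 2100.
Length 4: M1..M4: k=1: 0+2100+30·29·20=19500; k=2: 2610+360+30·3·20=4770; k=3: 3150+0+30·6·20=6750 → min 4770.
Optimal order: ((M1 M2) (M3 M4)) with cost 4770.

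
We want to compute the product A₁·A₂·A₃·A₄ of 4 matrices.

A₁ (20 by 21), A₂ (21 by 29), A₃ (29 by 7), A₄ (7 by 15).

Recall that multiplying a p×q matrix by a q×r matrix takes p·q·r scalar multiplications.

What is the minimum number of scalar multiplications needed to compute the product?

Adjacent pairs: A₁A₂ = 20·21·29 = 12180; A₂A₃ = 21·29·7 = 4263; A₃A₄ = 29·7·15 = 3045.
Length 3: A₁..A₃: k=1: 0+4263+20·21·7=7203; k=2: 12180+0+20·29·7=16240 → min 7203 | A₂..A₄: k=2: 0+3045+21·29·15=12180; k=3: 4263+0+21·7·15=6468 → min 6468.
Length 4: A₁..A₄: k=1: 0+6468+20·21·15=12768; k=2: 12180+3045+20·29·15=23925; k=3: 7203+0+20·7·15=9303 → min 9303.
Optimal order: ((A₁·(A₂·A₃))·A₄) with cost 9303.

9303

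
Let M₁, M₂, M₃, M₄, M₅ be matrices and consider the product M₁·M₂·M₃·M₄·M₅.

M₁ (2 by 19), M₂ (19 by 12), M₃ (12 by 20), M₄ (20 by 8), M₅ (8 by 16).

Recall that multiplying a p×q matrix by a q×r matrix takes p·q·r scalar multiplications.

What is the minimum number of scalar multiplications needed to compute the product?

Adjacent pairs: M₁M₂ = 2·19·12 = 456; M₂M₃ = 19·12·20 = 4560; M₃M₄ = 12·20·8 = 1920; M₄M₅ = 20·8·16 = 2560.
Length 3: M₁..M₃: k=1: 0+4560+2·19·20=5320; k=2: 456+0+2·12·20=936 → min 936 | M₂..M₄: k=2: 0+1920+19·12·8=3744; k=3: 4560+0+19·20·8=7600 → min 3744 | M₃..M₅: k=3: 0+2560+12·20·16=6400; k=4: 1920+0+12·8·16=3456 → min 3456.
Length 4: M₁..M₄: k=1: 0+3744+2·19·8=4048; k=2: 456+1920+2·12·8=2568; k=3: 936+0+2·20·8=1256 → min 1256 | M₂..M₅: k=2: 0+3456+19·12·16=7104; k=3: 4560+2560+19·20·16=13200; k=4: 3744+0+19·8·16=6176 → min 6176.
Length 5: M₁..M₅: k=1: 0+6176+2·19·16=6784; k=2: 456+3456+2·12·16=4296; k=3: 936+2560+2·20·16=4136; k=4: 1256+0+2·8·16=1512 → min 1512.
Optimal order: ((((M₁·M₂)·M₃)·M₄)·M₅) with cost 1512.

1512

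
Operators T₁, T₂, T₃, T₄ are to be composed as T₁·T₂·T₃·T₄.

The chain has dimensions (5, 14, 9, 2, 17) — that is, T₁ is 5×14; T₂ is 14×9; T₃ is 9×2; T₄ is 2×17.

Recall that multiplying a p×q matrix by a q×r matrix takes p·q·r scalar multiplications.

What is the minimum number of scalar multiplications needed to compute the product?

562

Adjacent pairs: T₁T₂ = 5·14·9 = 630; T₂T₃ = 14·9·2 = 252; T₃T₄ = 9·2·17 = 306.
Length 3: T₁..T₃: k=1: 0+252+5·14·2=392; k=2: 630+0+5·9·2=720 → min 392 | T₂..T₄: k=2: 0+306+14·9·17=2448; k=3: 252+0+14·2·17=728 → min 728.
Length 4: T₁..T₄: k=1: 0+728+5·14·17=1918; k=2: 630+306+5·9·17=1701; k=3: 392+0+5·2·17=562 → min 562.
Optimal order: ((T₁·(T₂·T₃))·T₄) with cost 562.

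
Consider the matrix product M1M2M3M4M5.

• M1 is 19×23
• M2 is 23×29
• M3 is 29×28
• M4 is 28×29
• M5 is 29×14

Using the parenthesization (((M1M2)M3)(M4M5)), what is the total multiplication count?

46917

(M1M2): 19×23 by 23×29 → 19×29, cost 19·23·29 = 12673
((M1M2)M3): 19×29 by 29×28 → 19×28, cost 19·29·28 = 15428; cumulative 28101
(M4M5): 28×29 by 29×14 → 28×14, cost 28·29·14 = 11368
(((M1M2)M3)(M4M5)): 19×28 by 28×14 → 19×14, cost 19·28·14 = 7448; cumulative 46917
Total: 46917 scalar multiplications.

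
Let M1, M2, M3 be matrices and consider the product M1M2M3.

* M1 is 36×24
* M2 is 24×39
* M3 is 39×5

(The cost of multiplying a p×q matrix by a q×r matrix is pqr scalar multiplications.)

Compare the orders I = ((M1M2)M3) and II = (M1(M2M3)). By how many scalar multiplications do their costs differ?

Order I = ((M1M2)M3): (M1M2): 36×24 by 24×39 → 36×39, cost 36·24·39 = 33696; ((M1M2)M3): 36×39 by 39×5 → 36×5, cost 36·39·5 = 7020; cumulative 40716. Total 40716.
Order II = (M1(M2M3)): (M2M3): 24×39 by 39×5 → 24×5, cost 24·39·5 = 4680; (M1(M2M3)): 36×24 by 24×5 → 36×5, cost 36·24·5 = 4320; cumulative 9000. Total 9000.
Difference: |40716 − 9000| = 31716.

31716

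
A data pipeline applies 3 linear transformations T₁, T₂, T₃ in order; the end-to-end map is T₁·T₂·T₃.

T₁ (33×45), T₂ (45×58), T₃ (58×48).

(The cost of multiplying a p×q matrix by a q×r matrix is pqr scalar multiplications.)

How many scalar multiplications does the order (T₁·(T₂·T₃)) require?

(T₂·T₃): 45×58 by 58×48 → 45×48, cost 45·58·48 = 125280
(T₁·(T₂·T₃)): 33×45 by 45×48 → 33×48, cost 33·45·48 = 71280; cumulative 196560
Total: 196560 scalar multiplications.

196560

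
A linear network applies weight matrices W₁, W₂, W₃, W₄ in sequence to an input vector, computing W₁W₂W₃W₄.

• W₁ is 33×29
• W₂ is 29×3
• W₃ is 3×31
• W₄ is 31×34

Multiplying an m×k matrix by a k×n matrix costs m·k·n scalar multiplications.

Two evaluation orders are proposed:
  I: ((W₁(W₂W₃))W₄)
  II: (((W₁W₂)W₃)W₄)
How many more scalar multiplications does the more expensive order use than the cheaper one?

26424

Order I = ((W₁(W₂W₃))W₄): (W₂W₃): 29×3 by 3×31 → 29×31, cost 29·3·31 = 2697; (W₁(W₂W₃)): 33×29 by 29×31 → 33×31, cost 33·29·31 = 29667; cumulative 32364; ((W₁(W₂W₃))W₄): 33×31 by 31×34 → 33×34, cost 33·31·34 = 34782; cumulative 67146. Total 67146.
Order II = (((W₁W₂)W₃)W₄): (W₁W₂): 33×29 by 29×3 → 33×3, cost 33·29·3 = 2871; ((W₁W₂)W₃): 33×3 by 3×31 → 33×31, cost 33·3·31 = 3069; cumulative 5940; (((W₁W₂)W₃)W₄): 33×31 by 31×34 → 33×34, cost 33·31·34 = 34782; cumulative 40722. Total 40722.
Difference: |67146 − 40722| = 26424.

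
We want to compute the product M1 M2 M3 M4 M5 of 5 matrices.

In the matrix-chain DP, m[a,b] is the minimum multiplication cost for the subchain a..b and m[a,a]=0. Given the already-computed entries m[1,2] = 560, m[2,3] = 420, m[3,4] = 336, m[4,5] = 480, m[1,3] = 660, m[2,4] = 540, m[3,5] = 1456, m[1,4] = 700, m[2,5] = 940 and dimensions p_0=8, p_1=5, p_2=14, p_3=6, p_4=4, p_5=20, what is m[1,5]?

m[1,5] = min over k∈[1,4] of m[1,k]+m[k+1,5]+p_{0}·p_k·p_{5}.
k=1: 0 + 940 + 8·5·20 = 1740; k=2: 560 + 1456 + 8·14·20 = 4256; k=3: 660 + 480 + 8·6·20 = 2100; k=4: 700 + 0 + 8·4·20 = 1340.
Minimum: 1340 at k=4.

1340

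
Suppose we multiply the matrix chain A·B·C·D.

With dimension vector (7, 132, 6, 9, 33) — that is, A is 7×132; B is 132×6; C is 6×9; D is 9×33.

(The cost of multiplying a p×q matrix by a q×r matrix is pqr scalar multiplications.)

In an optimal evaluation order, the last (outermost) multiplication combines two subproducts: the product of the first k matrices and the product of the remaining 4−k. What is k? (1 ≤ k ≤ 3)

Adjacent pairs: AB = 7·132·6 = 5544; BC = 132·6·9 = 7128; CD = 6·9·33 = 1782.
Length 3: A..C: k=1: 0+7128+7·132·9=15444; k=2: 5544+0+7·6·9=5922 → min 5922 | B..D: k=2: 0+1782+132·6·33=27918; k=3: 7128+0+132·9·33=46332 → min 27918.
Top-level splits: k=1: (A..A)·(B..D) → 0+27918+7·132·33 = 58410; k=2: (A..B)·(C..D) → 5544+1782+7·6·33 = 8712; k=3: (A..C)·(D..D) → 5922+0+7·9·33 = 8001.
Best split is after C, i.e. k = 3.

3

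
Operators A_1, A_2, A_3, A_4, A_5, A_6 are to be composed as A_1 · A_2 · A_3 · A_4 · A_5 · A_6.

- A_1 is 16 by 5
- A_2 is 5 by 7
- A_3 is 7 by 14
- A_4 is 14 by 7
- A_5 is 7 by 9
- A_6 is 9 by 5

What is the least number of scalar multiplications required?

Adjacent pairs: A_1A_2 = 16·5·7 = 560; A_2A_3 = 5·7·14 = 490; A_3A_4 = 7·14·7 = 686; A_4A_5 = 14·7·9 = 882; A_5A_6 = 7·9·5 = 315.
Length 3: A_1..A_3: k=1: 0+490+16·5·14=1610; k=2: 560+0+16·7·14=2128 → min 1610 | A_2..A_4: k=2: 0+686+5·7·7=931; k=3: 490+0+5·14·7=980 → min 931 | A_3..A_5: k=3: 0+882+7·14·9=1764; k=4: 686+0+7·7·9=1127 → min 1127 | A_4..A_6: k=4: 0+315+14·7·5=805; k=5: 882+0+14·9·5=1512 → min 805.
Length 4: A_1..A_4: k=1: 0+931+16·5·7=1491; k=2: 560+686+16·7·7=2030; k=3: 1610+0+16·14·7=3178 → min 1491 | A_2..A_5: k=2: 0+1127+5·7·9=1442; k=3: 490+882+5·14·9=2002; k=4: 931+0+5·7·9=1246 → min 1246 | A_3..A_6: k=3: 0+805+7·14·5=1295; k=4: 686+315+7·7·5=1246; k=5: 1127+0+7·9·5=1442 → min 1246.
Length 5: A_1..A_5: k=1: 0+1246+16·5·9=1966; k=2: 560+1127+16·7·9=2695; k=3: 1610+882+16·14·9=4508; k=4: 1491+0+16·7·9=2499 → min 1966 | A_2..A_6: k=2: 0+1246+5·7·5=1421; k=3: 490+805+5·14·5=1645; k=4: 931+315+5·7·5=1421; k=5: 1246+0+5·9·5=1471 → min 1421.
Length 6: A_1..A_6: k=1: 0+1421+16·5·5=1821; k=2: 560+1246+16·7·5=2366; k=3: 1610+805+16·14·5=3535; k=4: 1491+315+16·7·5=2366; k=5: 1966+0+16·9·5=2686 → min 1821.
Optimal order: (A_1 · (A_2 · ((A_3 · A_4) · (A_5 · A_6)))) with cost 1821.

1821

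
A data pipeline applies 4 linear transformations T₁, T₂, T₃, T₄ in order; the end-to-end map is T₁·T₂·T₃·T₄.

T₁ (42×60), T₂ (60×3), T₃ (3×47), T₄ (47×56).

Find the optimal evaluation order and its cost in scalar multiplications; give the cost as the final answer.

Adjacent pairs: T₁T₂ = 42·60·3 = 7560; T₂T₃ = 60·3·47 = 8460; T₃T₄ = 3·47·56 = 7896.
Length 3: T₁..T₃: k=1: 0+8460+42·60·47=126900; k=2: 7560+0+42·3·47=13482 → min 13482 | T₂..T₄: k=2: 0+7896+60·3·56=17976; k=3: 8460+0+60·47·56=166380 → min 17976.
Length 4: T₁..T₄: k=1: 0+17976+42·60·56=159096; k=2: 7560+7896+42·3·56=22512; k=3: 13482+0+42·47·56=124026 → min 22512.
Optimal parenthesization: ((T₁·T₂)·(T₃·T₄)) with cost 22512.

22512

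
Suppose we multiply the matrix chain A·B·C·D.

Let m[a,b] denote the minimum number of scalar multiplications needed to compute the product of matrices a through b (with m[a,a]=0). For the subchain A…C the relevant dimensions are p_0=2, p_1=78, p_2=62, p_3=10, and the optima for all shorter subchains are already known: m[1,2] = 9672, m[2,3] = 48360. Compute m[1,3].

m[1,3] = min over k∈[1,2] of m[1,k]+m[k+1,3]+p_{0}·p_k·p_{3}.
k=1: 0 + 48360 + 2·78·10 = 49920; k=2: 9672 + 0 + 2·62·10 = 10912.
Minimum: 10912 at k=2.

10912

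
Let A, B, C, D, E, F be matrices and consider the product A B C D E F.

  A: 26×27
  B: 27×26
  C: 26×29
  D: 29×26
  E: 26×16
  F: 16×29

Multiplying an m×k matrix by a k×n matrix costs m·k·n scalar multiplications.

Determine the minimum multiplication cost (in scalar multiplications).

Adjacent pairs: AB = 26·27·26 = 18252; BC = 27·26·29 = 20358; CD = 26·29·26 = 19604; DE = 29·26·16 = 12064; EF = 26·16·29 = 12064.
Length 3: A..C: k=1: 0+20358+26·27·29=40716; k=2: 18252+0+26·26·29=37856 → min 37856 | B..D: k=2: 0+19604+27·26·26=37856; k=3: 20358+0+27·29·26=40716 → min 37856 | C..E: k=3: 0+12064+26·29·16=24128; k=4: 19604+0+26·26·16=30420 → min 24128 | D..F: k=4: 0+12064+29·26·29=33930; k=5: 12064+0+29·16·29=25520 → min 25520.
Length 4: A..D: k=1: 0+37856+26·27·26=56108; k=2: 18252+19604+26·26·26=55432; k=3: 37856+0+26·29·26=57460 → min 55432 | B..E: k=2: 0+24128+27·26·16=35360; k=3: 20358+12064+27·29·16=44950; k=4: 37856+0+27·26·16=49088 → min 35360 | C..F: k=3: 0+25520+26·29·29=47386; k=4: 19604+12064+26·26·29=51272; k=5: 24128+0+26·16·29=36192 → min 36192.
Length 5: A..E: k=1: 0+35360+26·27·16=46592; k=2: 18252+24128+26·26·16=53196; k=3: 37856+12064+26·29·16=61984; k=4: 55432+0+26·26·16=66248 → min 46592 | B..F: k=2: 0+36192+27·26·29=56550; k=3: 20358+25520+27·29·29=68585; k=4: 37856+12064+27·26·29=70278; k=5: 35360+0+27·16·29=47888 → min 47888.
Length 6: A..F: k=1: 0+47888+26·27·29=68246; k=2: 18252+36192+26·26·29=74048; k=3: 37856+25520+26·29·29=85242; k=4: 55432+12064+26·26·29=87100; k=5: 46592+0+26·16·29=58656 → min 58656.
Optimal order: ((A (B (C (D E)))) F) with cost 58656.

58656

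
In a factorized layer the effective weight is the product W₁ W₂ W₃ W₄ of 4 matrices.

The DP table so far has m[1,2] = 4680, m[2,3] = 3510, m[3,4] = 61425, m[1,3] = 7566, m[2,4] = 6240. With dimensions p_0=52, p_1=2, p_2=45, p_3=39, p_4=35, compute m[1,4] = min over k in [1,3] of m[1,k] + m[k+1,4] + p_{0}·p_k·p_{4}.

m[1,4] = min over k∈[1,3] of m[1,k]+m[k+1,4]+p_{0}·p_k·p_{4}.
k=1: 0 + 6240 + 52·2·35 = 9880; k=2: 4680 + 61425 + 52·45·35 = 148005; k=3: 7566 + 0 + 52·39·35 = 78546.
Minimum: 9880 at k=1.

9880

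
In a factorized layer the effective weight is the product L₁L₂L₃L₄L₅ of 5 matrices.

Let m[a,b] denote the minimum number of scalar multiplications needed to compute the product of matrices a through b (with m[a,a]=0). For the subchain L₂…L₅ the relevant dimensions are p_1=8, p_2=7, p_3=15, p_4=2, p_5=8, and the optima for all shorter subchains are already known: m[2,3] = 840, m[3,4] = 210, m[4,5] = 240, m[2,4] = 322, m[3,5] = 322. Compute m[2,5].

m[2,5] = min over k∈[2,4] of m[2,k]+m[k+1,5]+p_{1}·p_k·p_{5}.
k=2: 0 + 322 + 8·7·8 = 770; k=3: 840 + 240 + 8·15·8 = 2040; k=4: 322 + 0 + 8·2·8 = 450.
Minimum: 450 at k=4.

450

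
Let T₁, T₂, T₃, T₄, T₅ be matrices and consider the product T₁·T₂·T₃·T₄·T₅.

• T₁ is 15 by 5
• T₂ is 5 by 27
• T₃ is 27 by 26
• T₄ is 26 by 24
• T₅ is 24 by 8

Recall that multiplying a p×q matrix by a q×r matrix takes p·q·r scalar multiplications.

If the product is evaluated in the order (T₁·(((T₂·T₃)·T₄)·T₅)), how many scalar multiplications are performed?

(T₂·T₃): 5×27 by 27×26 → 5×26, cost 5·27·26 = 3510
((T₂·T₃)·T₄): 5×26 by 26×24 → 5×24, cost 5·26·24 = 3120; cumulative 6630
(((T₂·T₃)·T₄)·T₅): 5×24 by 24×8 → 5×8, cost 5·24·8 = 960; cumulative 7590
(T₁·(((T₂·T₃)·T₄)·T₅)): 15×5 by 5×8 → 15×8, cost 15·5·8 = 600; cumulative 8190
Total: 8190 scalar multiplications.

8190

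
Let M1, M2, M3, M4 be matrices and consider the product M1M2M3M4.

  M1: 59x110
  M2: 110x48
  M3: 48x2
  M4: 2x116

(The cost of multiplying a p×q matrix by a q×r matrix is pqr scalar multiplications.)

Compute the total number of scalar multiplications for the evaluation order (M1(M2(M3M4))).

(M3M4): 48×2 by 2×116 → 48×116, cost 48·2·116 = 11136
(M2(M3M4)): 110×48 by 48×116 → 110×116, cost 110·48·116 = 612480; cumulative 623616
(M1(M2(M3M4))): 59×110 by 110×116 → 59×116, cost 59·110·116 = 752840; cumulative 1376456
Total: 1376456 scalar multiplications.

1376456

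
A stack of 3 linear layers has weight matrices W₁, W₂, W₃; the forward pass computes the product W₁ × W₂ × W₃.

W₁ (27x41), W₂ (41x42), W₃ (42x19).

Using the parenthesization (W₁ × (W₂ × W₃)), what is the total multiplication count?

53751

(W₂ × W₃): 41×42 by 42×19 → 41×19, cost 41·42·19 = 32718
(W₁ × (W₂ × W₃)): 27×41 by 41×19 → 27×19, cost 27·41·19 = 21033; cumulative 53751
Total: 53751 scalar multiplications.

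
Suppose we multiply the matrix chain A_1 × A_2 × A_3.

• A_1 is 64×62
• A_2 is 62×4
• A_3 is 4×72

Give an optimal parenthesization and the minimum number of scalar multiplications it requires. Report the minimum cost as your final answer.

34304

(A_1 × (A_2 × A_3)): cost 303552.
((A_1 × A_2) × A_3): cost 34304.
Optimal: ((A_1 × A_2) × A_3) with cost 34304.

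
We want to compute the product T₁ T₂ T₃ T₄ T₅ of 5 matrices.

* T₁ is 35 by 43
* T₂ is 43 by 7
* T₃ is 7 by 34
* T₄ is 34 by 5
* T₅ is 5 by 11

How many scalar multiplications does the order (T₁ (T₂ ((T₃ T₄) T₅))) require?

21441

(T₃ T₄): 7×34 by 34×5 → 7×5, cost 7·34·5 = 1190
((T₃ T₄) T₅): 7×5 by 5×11 → 7×11, cost 7·5·11 = 385; cumulative 1575
(T₂ ((T₃ T₄) T₅)): 43×7 by 7×11 → 43×11, cost 43·7·11 = 3311; cumulative 4886
(T₁ (T₂ ((T₃ T₄) T₅))): 35×43 by 43×11 → 35×11, cost 35·43·11 = 16555; cumulative 21441
Total: 21441 scalar multiplications.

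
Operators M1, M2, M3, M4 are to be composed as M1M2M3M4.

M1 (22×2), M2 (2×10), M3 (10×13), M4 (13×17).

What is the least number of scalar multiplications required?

1450

Adjacent pairs: M1M2 = 22·2·10 = 440; M2M3 = 2·10·13 = 260; M3M4 = 10·13·17 = 2210.
Length 3: M1..M3: k=1: 0+260+22·2·13=832; k=2: 440+0+22·10·13=3300 → min 832 | M2..M4: k=2: 0+2210+2·10·17=2550; k=3: 260+0+2·13·17=702 → min 702.
Length 4: M1..M4: k=1: 0+702+22·2·17=1450; k=2: 440+2210+22·10·17=6390; k=3: 832+0+22·13·17=5694 → min 1450.
Optimal order: (M1((M2M3)M4)) with cost 1450.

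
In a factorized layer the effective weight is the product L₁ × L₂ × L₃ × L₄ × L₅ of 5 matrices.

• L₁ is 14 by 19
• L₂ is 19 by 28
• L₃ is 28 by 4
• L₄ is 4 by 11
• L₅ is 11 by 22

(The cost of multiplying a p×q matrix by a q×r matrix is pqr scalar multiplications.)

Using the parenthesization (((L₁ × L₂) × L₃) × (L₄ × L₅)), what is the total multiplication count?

11216

(L₁ × L₂): 14×19 by 19×28 → 14×28, cost 14·19·28 = 7448
((L₁ × L₂) × L₃): 14×28 by 28×4 → 14×4, cost 14·28·4 = 1568; cumulative 9016
(L₄ × L₅): 4×11 by 11×22 → 4×22, cost 4·11·22 = 968
(((L₁ × L₂) × L₃) × (L₄ × L₅)): 14×4 by 4×22 → 14×22, cost 14·4·22 = 1232; cumulative 11216
Total: 11216 scalar multiplications.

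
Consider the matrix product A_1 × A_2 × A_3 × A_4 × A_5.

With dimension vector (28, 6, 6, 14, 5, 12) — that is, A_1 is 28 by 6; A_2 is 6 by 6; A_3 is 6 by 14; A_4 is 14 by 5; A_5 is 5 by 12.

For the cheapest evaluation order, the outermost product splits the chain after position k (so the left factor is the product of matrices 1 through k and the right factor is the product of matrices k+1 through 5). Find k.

Adjacent pairs: A_1A_2 = 28·6·6 = 1008; A_2A_3 = 6·6·14 = 504; A_3A_4 = 6·14·5 = 420; A_4A_5 = 14·5·12 = 840.
Length 3: A_1..A_3: k=1: 0+504+28·6·14=2856; k=2: 1008+0+28·6·14=3360 → min 2856 | A_2..A_4: k=2: 0+420+6·6·5=600; k=3: 504+0+6·14·5=924 → min 600 | A_3..A_5: k=3: 0+840+6·14·12=1848; k=4: 420+0+6·5·12=780 → min 780.
Length 4: A_1..A_4: k=1: 0+600+28·6·5=1440; k=2: 1008+420+28·6·5=2268; k=3: 2856+0+28·14·5=4816 → min 1440 | A_2..A_5: k=2: 0+780+6·6·12=1212; k=3: 504+840+6·14·12=2352; k=4: 600+0+6·5·12=960 → min 960.
Top-level splits: k=1: (A_1..A_1)·(A_2..A_5) → 0+960+28·6·12 = 2976; k=2: (A_1..A_2)·(A_3..A_5) → 1008+780+28·6·12 = 3804; k=3: (A_1..A_3)·(A_4..A_5) → 2856+840+28·14·12 = 8400; k=4: (A_1..A_4)·(A_5..A_5) → 1440+0+28·5·12 = 3120.
Best split is after A_1, i.e. k = 1.

1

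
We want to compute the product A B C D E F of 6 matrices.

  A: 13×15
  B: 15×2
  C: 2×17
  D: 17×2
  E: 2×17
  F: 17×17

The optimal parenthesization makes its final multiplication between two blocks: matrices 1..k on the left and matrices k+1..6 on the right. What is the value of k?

Adjacent pairs: AB = 13·15·2 = 390; BC = 15·2·17 = 510; CD = 2·17·2 = 68; DE = 17·2·17 = 578; EF = 2·17·17 = 578.
Length 3: A..C: k=1: 0+510+13·15·17=3825; k=2: 390+0+13·2·17=832 → min 832 | B..D: k=2: 0+68+15·2·2=128; k=3: 510+0+15·17·2=1020 → min 128 | C..E: k=3: 0+578+2·17·17=1156; k=4: 68+0+2·2·17=136 → min 136 | D..F: k=4: 0+578+17·2·17=1156; k=5: 578+0+17·17·17=5491 → min 1156.
Length 4: A..D: k=1: 0+128+13·15·2=518; k=2: 390+68+13·2·2=510; k=3: 832+0+13·17·2=1274 → min 510 | B..E: k=2: 0+136+15·2·17=646; k=3: 510+578+15·17·17=5423; k=4: 128+0+15·2·17=638 → min 638 | C..F: k=3: 0+1156+2·17·17=1734; k=4: 68+578+2·2·17=714; k=5: 136+0+2·17·17=714 → min 714.
Length 5: A..E: k=1: 0+638+13·15·17=3953; k=2: 390+136+13·2·17=968; k=3: 832+578+13·17·17=5167; k=4: 510+0+13·2·17=952 → min 952 | B..F: k=2: 0+714+15·2·17=1224; k=3: 510+1156+15·17·17=6001; k=4: 128+578+15·2·17=1216; k=5: 638+0+15·17·17=4973 → min 1216.
Top-level splits: k=1: (A..A)·(B..F) → 0+1216+13·15·17 = 4531; k=2: (A..B)·(C..F) → 390+714+13·2·17 = 1546; k=3: (A..C)·(D..F) → 832+1156+13·17·17 = 5745; k=4: (A..D)·(E..F) → 510+578+13·2·17 = 1530; k=5: (A..E)·(F..F) → 952+0+13·17·17 = 4709.
Best split is after D, i.e. k = 4.

4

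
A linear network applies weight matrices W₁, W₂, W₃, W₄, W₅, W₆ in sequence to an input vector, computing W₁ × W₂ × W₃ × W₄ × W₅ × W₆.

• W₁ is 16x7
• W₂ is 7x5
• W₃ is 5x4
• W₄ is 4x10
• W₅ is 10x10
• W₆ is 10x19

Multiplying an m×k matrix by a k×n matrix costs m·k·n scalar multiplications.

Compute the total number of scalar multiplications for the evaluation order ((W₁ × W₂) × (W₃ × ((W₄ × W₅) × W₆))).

3620

(W₁ × W₂): 16×7 by 7×5 → 16×5, cost 16·7·5 = 560
(W₄ × W₅): 4×10 by 10×10 → 4×10, cost 4·10·10 = 400
((W₄ × W₅) × W₆): 4×10 by 10×19 → 4×19, cost 4·10·19 = 760; cumulative 1160
(W₃ × ((W₄ × W₅) × W₆)): 5×4 by 4×19 → 5×19, cost 5·4·19 = 380; cumulative 1540
((W₁ × W₂) × (W₃ × ((W₄ × W₅) × W₆))): 16×5 by 5×19 → 16×19, cost 16·5·19 = 1520; cumulative 3620
Total: 3620 scalar multiplications.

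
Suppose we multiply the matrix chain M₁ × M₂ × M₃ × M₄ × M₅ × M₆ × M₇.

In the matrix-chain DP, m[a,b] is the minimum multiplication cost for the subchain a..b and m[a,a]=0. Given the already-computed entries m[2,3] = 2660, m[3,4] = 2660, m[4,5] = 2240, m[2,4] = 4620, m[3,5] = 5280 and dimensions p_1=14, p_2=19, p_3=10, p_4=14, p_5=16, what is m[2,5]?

m[2,5] = min over k∈[2,4] of m[2,k]+m[k+1,5]+p_{1}·p_k·p_{5}.
k=2: 0 + 5280 + 14·19·16 = 9536; k=3: 2660 + 2240 + 14·10·16 = 7140; k=4: 4620 + 0 + 14·14·16 = 7756.
Minimum: 7140 at k=3.

7140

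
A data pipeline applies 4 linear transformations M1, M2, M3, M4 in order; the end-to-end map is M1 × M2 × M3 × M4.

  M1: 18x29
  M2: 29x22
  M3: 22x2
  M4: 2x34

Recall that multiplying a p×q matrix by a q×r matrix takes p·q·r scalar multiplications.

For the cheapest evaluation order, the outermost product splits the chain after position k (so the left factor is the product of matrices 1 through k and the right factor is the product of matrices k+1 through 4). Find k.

Adjacent pairs: M1M2 = 18·29·22 = 11484; M2M3 = 29·22·2 = 1276; M3M4 = 22·2·34 = 1496.
Length 3: M1..M3: k=1: 0+1276+18·29·2=2320; k=2: 11484+0+18·22·2=12276 → min 2320 | M2..M4: k=2: 0+1496+29·22·34=23188; k=3: 1276+0+29·2·34=3248 → min 3248.
Top-level splits: k=1: (M1..M1)·(M2..M4) → 0+3248+18·29·34 = 20996; k=2: (M1..M2)·(M3..M4) → 11484+1496+18·22·34 = 26444; k=3: (M1..M3)·(M4..M4) → 2320+0+18·2·34 = 3544.
Best split is after M3, i.e. k = 3.

3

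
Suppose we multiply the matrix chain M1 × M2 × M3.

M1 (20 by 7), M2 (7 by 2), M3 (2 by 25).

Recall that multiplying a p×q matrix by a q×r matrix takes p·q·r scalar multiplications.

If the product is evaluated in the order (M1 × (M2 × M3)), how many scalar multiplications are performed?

3850

(M2 × M3): 7×2 by 2×25 → 7×25, cost 7·2·25 = 350
(M1 × (M2 × M3)): 20×7 by 7×25 → 20×25, cost 20·7·25 = 3500; cumulative 3850
Total: 3850 scalar multiplications.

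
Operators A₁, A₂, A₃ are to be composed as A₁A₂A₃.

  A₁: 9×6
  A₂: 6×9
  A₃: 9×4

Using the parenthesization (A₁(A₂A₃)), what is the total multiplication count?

(A₂A₃): 6×9 by 9×4 → 6×4, cost 6·9·4 = 216
(A₁(A₂A₃)): 9×6 by 6×4 → 9×4, cost 9·6·4 = 216; cumulative 432
Total: 432 scalar multiplications.

432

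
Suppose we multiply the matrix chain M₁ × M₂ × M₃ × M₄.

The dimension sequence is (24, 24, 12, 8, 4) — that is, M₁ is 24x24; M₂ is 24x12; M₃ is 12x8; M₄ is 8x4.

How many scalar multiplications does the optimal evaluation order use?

3840

Adjacent pairs: M₁M₂ = 24·24·12 = 6912; M₂M₃ = 24·12·8 = 2304; M₃M₄ = 12·8·4 = 384.
Length 3: M₁..M₃: k=1: 0+2304+24·24·8=6912; k=2: 6912+0+24·12·8=9216 → min 6912 | M₂..M₄: k=2: 0+384+24·12·4=1536; k=3: 2304+0+24·8·4=3072 → min 1536.
Length 4: M₁..M₄: k=1: 0+1536+24·24·4=3840; k=2: 6912+384+24·12·4=8448; k=3: 6912+0+24·8·4=7680 → min 3840.
Optimal order: (M₁ × (M₂ × (M₃ × M₄))) with cost 3840.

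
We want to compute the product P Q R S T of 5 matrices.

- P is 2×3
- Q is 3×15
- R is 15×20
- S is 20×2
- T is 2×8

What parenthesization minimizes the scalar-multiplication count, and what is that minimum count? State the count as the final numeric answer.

Adjacent pairs: PQ = 2·3·15 = 90; QR = 3·15·20 = 900; RS = 15·20·2 = 600; ST = 20·2·8 = 320.
Length 3: P..R: k=1: 0+900+2·3·20=1020; k=2: 90+0+2·15·20=690 → min 690 | Q..S: k=2: 0+600+3·15·2=690; k=3: 900+0+3·20·2=1020 → min 690 | R..T: k=3: 0+320+15·20·8=2720; k=4: 600+0+15·2·8=840 → min 840.
Length 4: P..S: k=1: 0+690+2·3·2=702; k=2: 90+600+2·15·2=750; k=3: 690+0+2·20·2=770 → min 702 | Q..T: k=2: 0+840+3·15·8=1200; k=3: 900+320+3·20·8=1700; k=4: 690+0+3·2·8=738 → min 738.
Length 5: P..T: k=1: 0+738+2·3·8=786; k=2: 90+840+2·15·8=1170; k=3: 690+320+2·20·8=1330; k=4: 702+0+2·2·8=734 → min 734.
Optimal parenthesization: ((P (Q (R S))) T) with cost 734.

734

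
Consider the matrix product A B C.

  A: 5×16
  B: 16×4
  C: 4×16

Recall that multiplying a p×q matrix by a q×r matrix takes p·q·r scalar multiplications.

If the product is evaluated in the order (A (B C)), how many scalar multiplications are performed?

2304

(B C): 16×4 by 4×16 → 16×16, cost 16·4·16 = 1024
(A (B C)): 5×16 by 16×16 → 5×16, cost 5·16·16 = 1280; cumulative 2304
Total: 2304 scalar multiplications.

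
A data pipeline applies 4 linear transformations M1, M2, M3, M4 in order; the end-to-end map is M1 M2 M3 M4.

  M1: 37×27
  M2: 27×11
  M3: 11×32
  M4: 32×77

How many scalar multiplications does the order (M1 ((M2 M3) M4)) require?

152955

(M2 M3): 27×11 by 11×32 → 27×32, cost 27·11·32 = 9504
((M2 M3) M4): 27×32 by 32×77 → 27×77, cost 27·32·77 = 66528; cumulative 76032
(M1 ((M2 M3) M4)): 37×27 by 27×77 → 37×77, cost 37·27·77 = 76923; cumulative 152955
Total: 152955 scalar multiplications.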